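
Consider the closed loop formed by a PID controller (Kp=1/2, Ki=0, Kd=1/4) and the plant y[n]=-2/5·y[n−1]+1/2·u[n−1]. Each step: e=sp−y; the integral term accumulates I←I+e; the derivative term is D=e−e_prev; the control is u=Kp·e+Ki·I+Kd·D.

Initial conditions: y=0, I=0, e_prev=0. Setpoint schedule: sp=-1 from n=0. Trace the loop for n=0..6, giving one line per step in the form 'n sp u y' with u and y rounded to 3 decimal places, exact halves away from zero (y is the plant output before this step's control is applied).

0 -1 -0.750 0.000
1 -1 -0.219 -0.375
2 -1 -0.624 0.041
3 -1 -0.244 -0.328
4 -1 -0.589 0.010
5 -1 -0.274 -0.298
6 -1 -0.561 -0.018

(exact arithmetic carried between steps; '≈' marks a value shown rounded to 6 d.p. or computed from one; I and e_prev carry over from the previous line; the table rounds u and y to 3 d.p., halves away from zero)
n=0: y=0, sp=-1, e=sp−y=-1; I=-1, D=e−e_prev=-1; u=1/2·(-1)+0·(-1)+1/4·(-1)=-0.75; next y=-2/5·0+1/2·(-0.75)=-0.375
n=1: y=-0.375, sp=-1, e=sp−y=-0.625; I=-1.625, D=e−e_prev=0.375; u=1/2·(-0.625)+0·(-1.625)+1/4·0.375=-0.21875; next y=-2/5·(-0.375)+1/2·(-0.21875)=0.040625
n=2: y=0.040625, sp=-1, e=sp−y=-1.040625; I=-2.665625, D=e−e_prev=-0.415625; u=1/2·(-1.040625)+0·(-2.665625)+1/4·(-0.415625)≈-0.624219; next y=-2/5·0.040625+1/2·(-0.624219)≈-0.328359
n=3: y≈-0.328359, sp=-1, e=sp−y≈-0.671641; I≈-3.337266, D=e−e_prev≈0.368984; u=1/2·(-0.671641)+0·(-3.337266)+1/4·0.368984≈-0.243574; next y=-2/5·(-0.328359)+1/2·(-0.243574)≈0.009557
n=4: y≈0.009557, sp=-1, e=sp−y≈-1.009557; I≈-4.346822, D=e−e_prev≈-0.337916; u=1/2·(-1.009557)+0·(-4.346822)+1/4·(-0.337916)≈-0.589257; next y=-2/5·0.009557+1/2·(-0.589257)≈-0.298451
n=5: y≈-0.298451, sp=-1, e=sp−y≈-0.701549; I≈-5.048371, D=e−e_prev≈0.308008; u=1/2·(-0.701549)+0·(-5.048371)+1/4·0.308008≈-0.273772; next y=-2/5·(-0.298451)+1/2·(-0.273772)≈-0.017506
n=6: y≈-0.017506, sp=-1, e=sp−y≈-0.982494; I≈-6.030865, D=e−e_prev≈-0.280946; u=1/2·(-0.982494)+0·(-6.030865)+1/4·(-0.280946)≈-0.561484; next y=-2/5·(-0.017506)+1/2·(-0.561484)≈-0.273740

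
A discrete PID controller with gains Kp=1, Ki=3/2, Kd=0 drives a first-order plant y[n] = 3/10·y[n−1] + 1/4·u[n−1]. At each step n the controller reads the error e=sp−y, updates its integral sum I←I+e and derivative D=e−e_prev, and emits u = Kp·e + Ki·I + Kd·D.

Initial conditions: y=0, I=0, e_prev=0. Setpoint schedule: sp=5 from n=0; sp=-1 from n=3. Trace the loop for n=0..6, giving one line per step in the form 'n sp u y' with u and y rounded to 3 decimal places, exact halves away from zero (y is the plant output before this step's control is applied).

(exact arithmetic carried between steps; '≈' marks a value shown rounded to 6 d.p. or computed from one; I and e_prev carry over from the previous line; the table rounds u and y to 3 d.p., halves away from zero)
n=0: y=0, sp=5, e=sp−y=5; I=5, D=e−e_prev=5; u=1·5+3/2·5+0·5=12.5; next y=3/10·0+1/4·12.5=3.125
n=1: y=3.125, sp=5, e=sp−y=1.875; I=6.875, D=e−e_prev=-3.125; u=1·1.875+3/2·6.875+0·(-3.125)=12.1875; next y=3/10·3.125+1/4·12.1875=3.984375
n=2: y=3.984375, sp=5, e=sp−y=1.015625; I=7.890625, D=e−e_prev=-0.859375; u=1·1.015625+3/2·7.890625+0·(-0.859375)≈12.851563; next y=3/10·3.984375+1/4·12.851563≈4.408203
n=3: y≈4.408203, sp=-1, e=sp−y≈-5.408203; I≈2.482422, D=e−e_prev≈-6.423828; u=1·(-5.408203)+3/2·2.482422+0·(-6.423828)≈-1.684570; next y=3/10·4.408203+1/4·(-1.684570)≈0.901318
n=4: y≈0.901318, sp=-1, e=sp−y≈-1.901318; I≈0.581104, D=e−e_prev≈3.506885; u=1·(-1.901318)+3/2·0.581104+0·3.506885≈-1.029663; next y=3/10·0.901318+1/4·(-1.029663)≈0.012980
n=5: y≈0.012980, sp=-1, e=sp−y≈-1.012980; I≈-0.431876, D=e−e_prev≈0.888339; u=1·(-1.012980)+3/2·(-0.431876)+0·0.888339≈-1.660794; next y=3/10·0.012980+1/4·(-1.660794)≈-0.411305
n=6: y≈-0.411305, sp=-1, e=sp−y≈-0.588695; I≈-1.020572, D=e−e_prev≈0.424284; u=1·(-0.588695)+3/2·(-1.020572)+0·0.424284≈-2.119553; next y=3/10·(-0.411305)+1/4·(-2.119553)≈-0.653280

0 5 12.500 0.000
1 5 12.188 3.125
2 5 12.852 3.984
3 -1 -1.685 4.408
4 -1 -1.030 0.901
5 -1 -1.661 0.013
6 -1 -2.120 -0.411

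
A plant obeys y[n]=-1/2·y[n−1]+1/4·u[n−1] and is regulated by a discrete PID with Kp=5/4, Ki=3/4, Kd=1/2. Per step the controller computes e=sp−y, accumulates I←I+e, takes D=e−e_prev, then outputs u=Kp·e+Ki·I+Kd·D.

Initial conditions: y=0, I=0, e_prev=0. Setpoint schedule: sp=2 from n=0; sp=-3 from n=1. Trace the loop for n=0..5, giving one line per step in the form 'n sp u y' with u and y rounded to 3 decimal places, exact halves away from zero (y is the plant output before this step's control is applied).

(exact arithmetic carried between steps; '≈' marks a value shown rounded to 6 d.p. or computed from one; I and e_prev carry over from the previous line; the table rounds u and y to 3 d.p., halves away from zero)
n=0: y=0, sp=2, e=sp−y=2; I=2, D=e−e_prev=2; u=5/4·2+3/4·2+1/2·2=5; next y=-1/2·0+1/4·5=1.25
n=1: y=1.25, sp=-3, e=sp−y=-4.25; I=-2.25, D=e−e_prev=-6.25; u=5/4·(-4.25)+3/4·(-2.25)+1/2·(-6.25)=-10.125; next y=-1/2·1.25+1/4·(-10.125)=-3.15625
n=2: y=-3.15625, sp=-3, e=sp−y=0.15625; I=-2.09375, D=e−e_prev=4.40625; u=5/4·0.15625+3/4·(-2.09375)+1/2·4.40625=0.828125; next y=-1/2·(-3.15625)+1/4·0.828125≈1.785156
n=3: y≈1.785156, sp=-3, e=sp−y≈-4.785156; I≈-6.878906, D=e−e_prev≈-4.941406; u=5/4·(-4.785156)+3/4·(-6.878906)+1/2·(-4.941406)≈-13.611328; next y=-1/2·1.785156+1/4·(-13.611328)≈-4.295410
n=4: y≈-4.295410, sp=-3, e=sp−y≈1.295410; I≈-5.583496, D=e−e_prev≈6.080566; u=5/4·1.295410+3/4·(-5.583496)+1/2·6.080566≈0.471924; next y=-1/2·(-4.295410)+1/4·0.471924≈2.265686
n=5: y≈2.265686, sp=-3, e=sp−y≈-5.265686; I≈-10.849182, D=e−e_prev≈-6.561096; u=5/4·(-5.265686)+3/4·(-10.849182)+1/2·(-6.561096)≈-17.999542; next y=-1/2·2.265686+1/4·(-17.999542)≈-5.632729

0 2 5.000 0.000
1 -3 -10.125 1.250
2 -3 0.828 -3.156
3 -3 -13.611 1.785
4 -3 0.472 -4.295
5 -3 -18.000 2.266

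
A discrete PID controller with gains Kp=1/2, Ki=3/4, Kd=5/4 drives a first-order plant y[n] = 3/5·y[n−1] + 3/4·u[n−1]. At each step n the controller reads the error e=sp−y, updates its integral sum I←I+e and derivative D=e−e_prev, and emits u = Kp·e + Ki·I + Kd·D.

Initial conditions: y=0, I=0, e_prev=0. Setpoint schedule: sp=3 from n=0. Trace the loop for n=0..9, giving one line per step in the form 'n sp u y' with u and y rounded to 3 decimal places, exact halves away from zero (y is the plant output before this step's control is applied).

0 3 7.500 0.000
1 3 -8.063 5.625
2 3 17.742 -2.672
3 3 -24.313 11.704
4 3 44.419 -11.213
5 3 -68.066 26.587
6 3 115.704 -35.097
7 3 -184.870 65.720
8 3 306.463 -99.221
9 3 -496.886 170.314

(exact arithmetic carried between steps; '≈' marks a value shown rounded to 6 d.p. or computed from one; I and e_prev carry over from the previous line; the table rounds u and y to 3 d.p., halves away from zero)
n=0: y=0, sp=3, e=sp−y=3; I=3, D=e−e_prev=3; u=1/2·3+3/4·3+5/4·3=7.5; next y=3/5·0+3/4·7.5=5.625
n=1: y=5.625, sp=3, e=sp−y=-2.625; I=0.375, D=e−e_prev=-5.625; u=1/2·(-2.625)+3/4·0.375+5/4·(-5.625)=-8.0625; next y=3/5·5.625+3/4·(-8.0625)=-2.671875
n=2: y=-2.671875, sp=3, e=sp−y=5.671875; I=6.046875, D=e−e_prev=8.296875; u=1/2·5.671875+3/4·6.046875+5/4·8.296875≈17.742188; next y=3/5·(-2.671875)+3/4·17.742188≈11.703516
n=3: y≈11.703516, sp=3, e=sp−y≈-8.703516; I≈-2.656641, D=e−e_prev≈-14.375391; u=1/2·(-8.703516)+3/4·(-2.656641)+5/4·(-14.375391)≈-24.313477; next y=3/5·11.703516+3/4·(-24.313477)≈-11.212998
n=4: y≈-11.212998, sp=3, e=sp−y≈14.212998; I≈11.556357, D=e−e_prev≈22.916514; u=1/2·14.212998+3/4·11.556357+5/4·22.916514≈44.419409; next y=3/5·(-11.212998)+3/4·44.419409≈26.586758
n=5: y≈26.586758, sp=3, e=sp−y≈-23.586758; I≈-12.030401, D=e−e_prev≈-37.799756; u=1/2·(-23.586758)+3/4·(-12.030401)+5/4·(-37.799756)≈-68.065875; next y=3/5·26.586758+3/4·(-68.065875)≈-35.097351
n=6: y≈-35.097351, sp=3, e=sp−y≈38.097351; I≈26.066951, D=e−e_prev≈61.684109; u=1/2·38.097351+3/4·26.066951+5/4·61.684109≈115.704025; next y=3/5·(-35.097351)+3/4·115.704025≈65.719608
n=7: y≈65.719608, sp=3, e=sp−y≈-62.719608; I≈-36.652658, D=e−e_prev≈-100.816959; u=1/2·(-62.719608)+3/4·(-36.652658)+5/4·(-100.816959)≈-184.870496; next y=3/5·65.719608+3/4·(-184.870496)≈-99.221107
n=8: y≈-99.221107, sp=3, e=sp−y≈102.221107; I≈65.568450, D=e−e_prev≈164.940715; u=1/2·102.221107+3/4·65.568450+5/4·164.940715≈306.462785; next y=3/5·(-99.221107)+3/4·306.462785≈170.314424
n=9: y≈170.314424, sp=3, e=sp−y≈-167.314424; I≈-101.745975, D=e−e_prev≈-269.535532; u=1/2·(-167.314424)+3/4·(-101.745975)+5/4·(-269.535532)≈-496.886108; next y=3/5·170.314424+3/4·(-496.886108)≈-270.475926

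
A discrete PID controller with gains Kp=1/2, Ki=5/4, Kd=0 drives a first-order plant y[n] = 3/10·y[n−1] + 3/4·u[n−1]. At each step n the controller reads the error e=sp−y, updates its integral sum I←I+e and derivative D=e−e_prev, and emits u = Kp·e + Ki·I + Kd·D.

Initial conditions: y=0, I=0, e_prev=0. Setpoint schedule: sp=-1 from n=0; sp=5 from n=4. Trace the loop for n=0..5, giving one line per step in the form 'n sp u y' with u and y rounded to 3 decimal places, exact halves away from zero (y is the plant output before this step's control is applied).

0 -1 -1.750 0.000
1 -1 -0.703 -1.313
2 -1 -0.997 -0.921
3 -1 -0.915 -1.024
4 5 9.562 -0.994
5 5 3.287 6.873

(exact arithmetic carried between steps; '≈' marks a value shown rounded to 6 d.p. or computed from one; I and e_prev carry over from the previous line; the table rounds u and y to 3 d.p., halves away from zero)
n=0: y=0, sp=-1, e=sp−y=-1; I=-1, D=e−e_prev=-1; u=1/2·(-1)+5/4·(-1)+0·(-1)=-1.75; next y=3/10·0+3/4·(-1.75)=-1.3125
n=1: y=-1.3125, sp=-1, e=sp−y=0.3125; I=-0.6875, D=e−e_prev=1.3125; u=1/2·0.3125+5/4·(-0.6875)+0·1.3125=-0.703125; next y=3/10·(-1.3125)+3/4·(-0.703125)≈-0.921094
n=2: y≈-0.921094, sp=-1, e=sp−y≈-0.078906; I≈-0.766406, D=e−e_prev≈-0.391406; u=1/2·(-0.078906)+5/4·(-0.766406)+0·(-0.391406)≈-0.997461; next y=3/10·(-0.921094)+3/4·(-0.997461)≈-1.024424
n=3: y≈-1.024424, sp=-1, e=sp−y≈0.024424; I≈-0.741982, D=e−e_prev≈0.103330; u=1/2·0.024424+5/4·(-0.741982)+0·0.103330≈-0.915266; next y=3/10·(-1.024424)+3/4·(-0.915266)≈-0.993777
n=4: y≈-0.993777, sp=5, e=sp−y≈5.993777; I≈5.251794, D=e−e_prev≈5.969353; u=1/2·5.993777+5/4·5.251794+0·5.969353≈9.561631; next y=3/10·(-0.993777)+3/4·9.561631≈6.873090
n=5: y≈6.873090, sp=5, e=sp−y≈-1.873090; I≈3.378704, D=e−e_prev≈-7.866867; u=1/2·(-1.873090)+5/4·3.378704+0·(-7.866867)≈3.286835; next y=3/10·6.873090+3/4·3.286835≈4.527053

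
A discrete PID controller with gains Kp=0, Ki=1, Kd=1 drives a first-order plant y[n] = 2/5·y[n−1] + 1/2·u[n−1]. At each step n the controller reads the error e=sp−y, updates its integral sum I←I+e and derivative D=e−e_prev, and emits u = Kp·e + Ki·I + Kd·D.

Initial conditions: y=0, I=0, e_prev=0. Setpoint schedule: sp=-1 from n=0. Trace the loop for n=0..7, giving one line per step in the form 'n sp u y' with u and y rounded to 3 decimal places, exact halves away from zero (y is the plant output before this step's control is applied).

0 -1 -2.000 0.000
1 -1 0.000 -1.000
2 -1 -2.200 -0.400
3 -1 -0.480 -1.260
4 -1 -2.112 -0.744
5 -1 -0.633 -1.354
6 -1 -1.880 -0.858
7 -1 -0.676 -1.283

(exact arithmetic carried between steps; '≈' marks a value shown rounded to 6 d.p. or computed from one; I and e_prev carry over from the previous line; the table rounds u and y to 3 d.p., halves away from zero)
n=0: y=0, sp=-1, e=sp−y=-1; I=-1, D=e−e_prev=-1; u=0·(-1)+1·(-1)+1·(-1)=-2; next y=2/5·0+1/2·(-2)=-1
n=1: y=-1, sp=-1, e=sp−y=0; I=-1, D=e−e_prev=1; u=0·0+1·(-1)+1·1=0; next y=2/5·(-1)+1/2·0=-0.4
n=2: y=-0.4, sp=-1, e=sp−y=-0.6; I=-1.6, D=e−e_prev=-0.6; u=0·(-0.6)+1·(-1.6)+1·(-0.6)=-2.2; next y=2/5·(-0.4)+1/2·(-2.2)=-1.26
n=3: y=-1.26, sp=-1, e=sp−y=0.26; I=-1.34, D=e−e_prev=0.86; u=0·0.26+1·(-1.34)+1·0.86=-0.48; next y=2/5·(-1.26)+1/2·(-0.48)=-0.744
n=4: y=-0.744, sp=-1, e=sp−y=-0.256; I=-1.596, D=e−e_prev=-0.516; u=0·(-0.256)+1·(-1.596)+1·(-0.516)=-2.112; next y=2/5·(-0.744)+1/2·(-2.112)=-1.3536
n=5: y=-1.3536, sp=-1, e=sp−y=0.3536; I=-1.2424, D=e−e_prev=0.6096; u=0·0.3536+1·(-1.2424)+1·0.6096=-0.6328; next y=2/5·(-1.3536)+1/2·(-0.6328)=-0.85784
n=6: y=-0.85784, sp=-1, e=sp−y=-0.14216; I=-1.38456, D=e−e_prev=-0.49576; u=0·(-0.14216)+1·(-1.38456)+1·(-0.49576)=-1.88032; next y=2/5·(-0.85784)+1/2·(-1.88032)=-1.283296
n=7: y=-1.283296, sp=-1, e=sp−y=0.283296; I=-1.101264, D=e−e_prev=0.425456; u=0·0.283296+1·(-1.101264)+1·0.425456=-0.675808; next y=2/5·(-1.283296)+1/2·(-0.675808)≈-0.851222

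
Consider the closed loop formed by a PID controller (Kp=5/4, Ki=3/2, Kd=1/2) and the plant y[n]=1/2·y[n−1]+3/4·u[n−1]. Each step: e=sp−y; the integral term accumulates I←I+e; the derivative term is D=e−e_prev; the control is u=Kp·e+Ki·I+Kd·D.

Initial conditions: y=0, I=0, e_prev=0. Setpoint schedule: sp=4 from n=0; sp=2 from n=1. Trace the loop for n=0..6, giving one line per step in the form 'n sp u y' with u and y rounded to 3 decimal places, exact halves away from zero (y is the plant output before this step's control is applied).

(exact arithmetic carried between steps; '≈' marks a value shown rounded to 6 d.p. or computed from one; I and e_prev carry over from the previous line; the table rounds u and y to 3 d.p., halves away from zero)
n=0: y=0, sp=4, e=sp−y=4; I=4, D=e−e_prev=4; u=5/4·4+3/2·4+1/2·4=13; next y=1/2·0+3/4·13=9.75
n=1: y=9.75, sp=2, e=sp−y=-7.75; I=-3.75, D=e−e_prev=-11.75; u=5/4·(-7.75)+3/2·(-3.75)+1/2·(-11.75)=-21.1875; next y=1/2·9.75+3/4·(-21.1875)=-11.015625
n=2: y=-11.015625, sp=2, e=sp−y=13.015625; I=9.265625, D=e−e_prev=20.765625; u=5/4·13.015625+3/2·9.265625+1/2·20.765625≈40.550781; next y=1/2·(-11.015625)+3/4·40.550781≈24.905273
n=3: y≈24.905273, sp=2, e=sp−y≈-22.905273; I≈-13.639648, D=e−e_prev≈-35.920898; u=5/4·(-22.905273)+3/2·(-13.639648)+1/2·(-35.920898)≈-67.051514; next y=1/2·24.905273+3/4·(-67.051514)≈-37.835999
n=4: y≈-37.835999, sp=2, e=sp−y≈39.835999; I≈26.196350, D=e−e_prev≈62.741272; u=5/4·39.835999+3/2·26.196350+1/2·62.741272≈120.460159; next y=1/2·(-37.835999)+3/4·120.460159≈71.427120
n=5: y≈71.427120, sp=2, e=sp−y≈-69.427120; I≈-43.230770, D=e−e_prev≈-109.263119; u=5/4·(-69.427120)+3/2·(-43.230770)+1/2·(-109.263119)≈-206.261615; next y=1/2·71.427120+3/4·(-206.261615)≈-118.982651
n=6: y≈-118.982651, sp=2, e=sp−y≈120.982651; I≈77.751881, D=e−e_prev≈190.409771; u=5/4·120.982651+3/2·77.751881+1/2·190.409771≈363.061021; next y=1/2·(-118.982651)+3/4·363.061021≈212.804440

0 4 13.000 0.000
1 2 -21.188 9.750
2 2 40.551 -11.016
3 2 -67.052 24.905
4 2 120.460 -37.836
5 2 -206.262 71.427
6 2 363.061 -118.983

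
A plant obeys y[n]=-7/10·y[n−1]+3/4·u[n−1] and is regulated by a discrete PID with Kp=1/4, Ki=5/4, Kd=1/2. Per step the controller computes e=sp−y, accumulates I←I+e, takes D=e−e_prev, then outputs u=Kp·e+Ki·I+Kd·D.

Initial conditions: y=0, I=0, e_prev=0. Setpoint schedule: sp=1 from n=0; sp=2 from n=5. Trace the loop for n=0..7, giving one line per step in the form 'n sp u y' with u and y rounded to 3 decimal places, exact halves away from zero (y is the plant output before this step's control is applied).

0 1 2.000 0.000
1 1 -0.250 1.500
2 1 5.350 -1.238
3 1 -5.454 4.879
4 1 17.525 -7.506
5 2 -27.842 18.398
6 2 68.428 -33.760
7 2 -130.377 74.953

(exact arithmetic carried between steps; '≈' marks a value shown rounded to 6 d.p. or computed from one; I and e_prev carry over from the previous line; the table rounds u and y to 3 d.p., halves away from zero)
n=0: y=0, sp=1, e=sp−y=1; I=1, D=e−e_prev=1; u=1/4·1+5/4·1+1/2·1=2; next y=-7/10·0+3/4·2=1.5
n=1: y=1.5, sp=1, e=sp−y=-0.5; I=0.5, D=e−e_prev=-1.5; u=1/4·(-0.5)+5/4·0.5+1/2·(-1.5)=-0.25; next y=-7/10·1.5+3/4·(-0.25)=-1.2375
n=2: y=-1.2375, sp=1, e=sp−y=2.2375; I=2.7375, D=e−e_prev=2.7375; u=1/4·2.2375+5/4·2.7375+1/2·2.7375=5.35; next y=-7/10·(-1.2375)+3/4·5.35=4.87875
n=3: y=4.87875, sp=1, e=sp−y=-3.87875; I=-1.14125, D=e−e_prev=-6.11625; u=1/4·(-3.87875)+5/4·(-1.14125)+1/2·(-6.11625)=-5.454375; next y=-7/10·4.87875+3/4·(-5.454375)≈-7.505906
n=4: y≈-7.505906, sp=1, e=sp−y≈8.505906; I≈7.364656, D=e−e_prev≈12.384656; u=1/4·8.505906+5/4·7.364656+1/2·12.384656≈17.524625; next y=-7/10·(-7.505906)+3/4·17.524625≈18.397603
n=5: y≈18.397603, sp=2, e=sp−y≈-16.397603; I≈-9.032947, D=e−e_prev≈-24.903509; u=1/4·(-16.397603)+5/4·(-9.032947)+1/2·(-24.903509)≈-27.842339; next y=-7/10·18.397603+3/4·(-27.842339)≈-33.760076
n=6: y≈-33.760076, sp=2, e=sp−y≈35.760076; I≈26.727130, D=e−e_prev≈52.157680; u=1/4·35.760076+5/4·26.727130+1/2·52.157680≈68.427771; next y=-7/10·(-33.760076)+3/4·68.427771≈74.952882
n=7: y≈74.952882, sp=2, e=sp−y≈-72.952882; I≈-46.225752, D=e−e_prev≈-108.712958; u=1/4·(-72.952882)+5/4·(-46.225752)+1/2·(-108.712958)≈-130.376890; next y=-7/10·74.952882+3/4·(-130.376890)≈-150.249685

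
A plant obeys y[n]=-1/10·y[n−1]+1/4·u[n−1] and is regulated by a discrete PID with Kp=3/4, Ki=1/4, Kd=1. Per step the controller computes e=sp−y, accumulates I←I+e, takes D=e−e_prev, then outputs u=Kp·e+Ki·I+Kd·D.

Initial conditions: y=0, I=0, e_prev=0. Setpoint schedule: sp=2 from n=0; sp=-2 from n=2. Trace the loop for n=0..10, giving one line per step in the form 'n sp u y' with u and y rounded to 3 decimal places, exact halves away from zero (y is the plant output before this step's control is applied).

0 2 4.000 0.000
1 2 0.500 1.000
2 -2 -4.300 0.025
3 -2 0.424 -1.078
4 -2 -3.492 0.214
5 -2 -0.538 -0.894
6 -2 -3.621 -0.045
7 -2 -1.549 -0.901
8 -2 -3.887 -0.297
9 -2 -2.419 -0.942
10 -2 -4.191 -0.511

(exact arithmetic carried between steps; '≈' marks a value shown rounded to 6 d.p. or computed from one; I and e_prev carry over from the previous line; the table rounds u and y to 3 d.p., halves away from zero)
n=0: y=0, sp=2, e=sp−y=2; I=2, D=e−e_prev=2; u=3/4·2+1/4·2+1·2=4; next y=-1/10·0+1/4·4=1
n=1: y=1, sp=2, e=sp−y=1; I=3, D=e−e_prev=-1; u=3/4·1+1/4·3+1·(-1)=0.5; next y=-1/10·1+1/4·0.5=0.025
n=2: y=0.025, sp=-2, e=sp−y=-2.025; I=0.975, D=e−e_prev=-3.025; u=3/4·(-2.025)+1/4·0.975+1·(-3.025)=-4.3; next y=-1/10·0.025+1/4·(-4.3)=-1.0775
n=3: y=-1.0775, sp=-2, e=sp−y=-0.9225; I=0.0525, D=e−e_prev=1.1025; u=3/4·(-0.9225)+1/4·0.0525+1·1.1025=0.42375; next y=-1/10·(-1.0775)+1/4·0.42375≈0.213688
n=4: y≈0.213688, sp=-2, e=sp−y≈-2.213688; I≈-2.161188, D=e−e_prev≈-1.291188; u=3/4·(-2.213688)+1/4·(-2.161188)+1·(-1.291188)≈-3.49175; next y=-1/10·0.213688+1/4·(-3.49175)≈-0.894306
n=5: y≈-0.894306, sp=-2, e=sp−y≈-1.105694; I≈-3.266881, D=e−e_prev≈1.107994; u=3/4·(-1.105694)+1/4·(-3.266881)+1·1.107994≈-0.537997; next y=-1/10·(-0.894306)+1/4·(-0.537997)≈-0.045069
n=6: y≈-0.045069, sp=-2, e=sp−y≈-1.954931; I≈-5.221813, D=e−e_prev≈-0.849238; u=3/4·(-1.954931)+1/4·(-5.221813)+1·(-0.849238)≈-3.620889; next y=-1/10·(-0.045069)+1/4·(-3.620889)≈-0.900715
n=7: y≈-0.900715, sp=-2, e=sp−y≈-1.099285; I≈-6.321097, D=e−e_prev≈0.855647; u=3/4·(-1.099285)+1/4·(-6.321097)+1·0.855647≈-1.549091; next y=-1/10·(-0.900715)+1/4·(-1.549091)≈-0.297201
n=8: y≈-0.297201, sp=-2, e=sp−y≈-1.702799; I≈-8.023896, D=e−e_prev≈-0.603514; u=3/4·(-1.702799)+1/4·(-8.023896)+1·(-0.603514)≈-3.886587; next y=-1/10·(-0.297201)+1/4·(-3.886587)≈-0.941927
n=9: y≈-0.941927, sp=-2, e=sp−y≈-1.058073; I≈-9.081969, D=e−e_prev≈0.644726; u=3/4·(-1.058073)+1/4·(-9.081969)+1·0.644726≈-2.419322; next y=-1/10·(-0.941927)+1/4·(-2.419322)≈-0.510638
n=10: y≈-0.510638, sp=-2, e=sp−y≈-1.489362; I≈-10.571332, D=e−e_prev≈-0.431289; u=3/4·(-1.489362)+1/4·(-10.571332)+1·(-0.431289)≈-4.191144; next y=-1/10·(-0.510638)+1/4·(-4.191144)≈-0.996722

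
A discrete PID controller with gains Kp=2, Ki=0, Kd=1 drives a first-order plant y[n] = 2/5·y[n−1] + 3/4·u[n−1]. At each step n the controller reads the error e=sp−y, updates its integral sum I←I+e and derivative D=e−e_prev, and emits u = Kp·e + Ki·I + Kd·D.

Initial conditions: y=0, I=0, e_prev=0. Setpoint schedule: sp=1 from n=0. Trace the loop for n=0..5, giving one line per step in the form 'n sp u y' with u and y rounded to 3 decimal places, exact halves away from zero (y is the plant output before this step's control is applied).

(exact arithmetic carried between steps; '≈' marks a value shown rounded to 6 d.p. or computed from one; I and e_prev carry over from the previous line; the table rounds u and y to 3 d.p., halves away from zero)
n=0: y=0, sp=1, e=sp−y=1; I=1, D=e−e_prev=1; u=2·1+0·1+1·1=3; next y=2/5·0+3/4·3=2.25
n=1: y=2.25, sp=1, e=sp−y=-1.25; I=-0.25, D=e−e_prev=-2.25; u=2·(-1.25)+0·(-0.25)+1·(-2.25)=-4.75; next y=2/5·2.25+3/4·(-4.75)=-2.6625
n=2: y=-2.6625, sp=1, e=sp−y=3.6625; I=3.4125, D=e−e_prev=4.9125; u=2·3.6625+0·3.4125+1·4.9125=12.2375; next y=2/5·(-2.6625)+3/4·12.2375=8.113125
n=3: y=8.113125, sp=1, e=sp−y=-7.113125; I=-3.700625, D=e−e_prev=-10.775625; u=2·(-7.113125)+0·(-3.700625)+1·(-10.775625)=-25.001875; next y=2/5·8.113125+3/4·(-25.001875)≈-15.506156
n=4: y≈-15.506156, sp=1, e=sp−y≈16.506156; I≈12.805531, D=e−e_prev≈23.619281; u=2·16.506156+0·12.805531+1·23.619281≈56.631594; next y=2/5·(-15.506156)+3/4·56.631594≈36.271233
n=5: y≈36.271233, sp=1, e=sp−y≈-35.271233; I≈-22.465702, D=e−e_prev≈-51.777389; u=2·(-35.271233)+0·(-22.465702)+1·(-51.777389)≈-122.319855; next y=2/5·36.271233+3/4·(-122.319855)≈-77.231398

0 1 3.000 0.000
1 1 -4.750 2.250
2 1 12.238 -2.663
3 1 -25.002 8.113
4 1 56.632 -15.506
5 1 -122.320 36.271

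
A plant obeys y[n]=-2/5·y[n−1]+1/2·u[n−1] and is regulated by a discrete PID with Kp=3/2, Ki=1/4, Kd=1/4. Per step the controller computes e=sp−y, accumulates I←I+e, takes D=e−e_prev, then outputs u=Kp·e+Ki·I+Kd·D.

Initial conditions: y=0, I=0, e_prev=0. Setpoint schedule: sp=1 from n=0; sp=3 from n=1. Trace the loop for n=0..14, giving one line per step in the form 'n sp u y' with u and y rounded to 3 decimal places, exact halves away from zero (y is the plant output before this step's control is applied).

(exact arithmetic carried between steps; '≈' marks a value shown rounded to 6 d.p. or computed from one; I and e_prev carry over from the previous line; the table rounds u and y to 3 d.p., halves away from zero)
n=0: y=0, sp=1, e=sp−y=1; I=1, D=e−e_prev=1; u=3/2·1+1/4·1+1/4·1=2; next y=-2/5·0+1/2·2=1
n=1: y=1, sp=3, e=sp−y=2; I=3, D=e−e_prev=1; u=3/2·2+1/4·3+1/4·1=4; next y=-2/5·1+1/2·4=1.6
n=2: y=1.6, sp=3, e=sp−y=1.4; I=4.4, D=e−e_prev=-0.6; u=3/2·1.4+1/4·4.4+1/4·(-0.6)=3.05; next y=-2/5·1.6+1/2·3.05=0.885
n=3: y=0.885, sp=3, e=sp−y=2.115; I=6.515, D=e−e_prev=0.715; u=3/2·2.115+1/4·6.515+1/4·0.715=4.98; next y=-2/5·0.885+1/2·4.98=2.136
n=4: y=2.136, sp=3, e=sp−y=0.864; I=7.379, D=e−e_prev=-1.251; u=3/2·0.864+1/4·7.379+1/4·(-1.251)=2.828; next y=-2/5·2.136+1/2·2.828=0.5596
n=5: y=0.5596, sp=3, e=sp−y=2.4404; I=9.8194, D=e−e_prev=1.5764; u=3/2·2.4404+1/4·9.8194+1/4·1.5764=6.50955; next y=-2/5·0.5596+1/2·6.50955=3.030935
n=6: y=3.030935, sp=3, e=sp−y=-0.030935; I=9.788465, D=e−e_prev=-2.471335; u=3/2·(-0.030935)+1/4·9.788465+1/4·(-2.471335)=1.78288; next y=-2/5·3.030935+1/2·1.78288=-0.320934
n=7: y=-0.320934, sp=3, e=sp−y=3.320934; I=13.109399, D=e−e_prev=3.351869; u=3/2·3.320934+1/4·13.109399+1/4·3.351869=9.096718; next y=-2/5·(-0.320934)+1/2·9.096718≈4.676733
n=8: y≈4.676733, sp=3, e=sp−y≈-1.676733; I≈11.432666, D=e−e_prev≈-4.997667; u=3/2·(-1.676733)+1/4·11.432666+1/4·(-4.997667)≈-0.906349; next y=-2/5·4.676733+1/2·(-0.906349)≈-2.323868
n=9: y≈-2.323868, sp=3, e=sp−y≈5.323868; I≈16.756534, D=e−e_prev≈7.000600; u=3/2·5.323868+1/4·16.756534+1/4·7.000600≈13.925085; next y=-2/5·(-2.323868)+1/2·13.925085≈7.892089
n=10: y≈7.892089, sp=3, e=sp−y≈-4.892089; I≈11.864445, D=e−e_prev≈-10.215957; u=3/2·(-4.892089)+1/4·11.864445+1/4·(-10.215957)≈-6.926012; next y=-2/5·7.892089+1/2·(-6.926012)≈-6.619842
n=11: y≈-6.619842, sp=3, e=sp−y≈9.619842; I≈21.484286, D=e−e_prev≈14.511931; u=3/2·9.619842+1/4·21.484286+1/4·14.511931≈23.428817; next y=-2/5·(-6.619842)+1/2·23.428817≈14.362345
n=12: y≈14.362345, sp=3, e=sp−y≈-11.362345; I≈10.121941, D=e−e_prev≈-20.982187; u=3/2·(-11.362345)+1/4·10.121941+1/4·(-20.982187)≈-19.758580; next y=-2/5·14.362345+1/2·(-19.758580)≈-15.624228
n=13: y≈-15.624228, sp=3, e=sp−y≈18.624228; I≈28.746169, D=e−e_prev≈29.986573; u=3/2·18.624228+1/4·28.746169+1/4·29.986573≈42.619527; next y=-2/5·(-15.624228)+1/2·42.619527≈27.559455
n=14: y≈27.559455, sp=3, e=sp−y≈-24.559455; I≈4.186714, D=e−e_prev≈-43.183683; u=3/2·(-24.559455)+1/4·4.186714+1/4·(-43.183683)≈-46.588424; next y=-2/5·27.559455+1/2·(-46.588424)≈-34.317994

0 1 2.000 0.000
1 3 4.000 1.000
2 3 3.050 1.600
3 3 4.980 0.885
4 3 2.828 2.136
5 3 6.510 0.560
6 3 1.783 3.031
7 3 9.097 -0.321
8 3 -0.906 4.677
9 3 13.925 -2.324
10 3 -6.926 7.892
11 3 23.429 -6.620
12 3 -19.759 14.362
13 3 42.620 -15.624
14 3 -46.588 27.559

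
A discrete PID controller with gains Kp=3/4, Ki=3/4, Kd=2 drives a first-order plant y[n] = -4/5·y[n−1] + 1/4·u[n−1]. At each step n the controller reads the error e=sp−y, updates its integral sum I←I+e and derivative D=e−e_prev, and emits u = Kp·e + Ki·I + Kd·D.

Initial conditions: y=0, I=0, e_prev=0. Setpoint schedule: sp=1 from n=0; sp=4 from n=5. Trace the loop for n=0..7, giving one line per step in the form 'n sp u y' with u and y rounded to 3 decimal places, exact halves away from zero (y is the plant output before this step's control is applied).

0 1 3.500 0.000
1 1 -0.813 0.875
2 1 7.255 -0.903
3 1 -6.912 2.536
4 1 20.840 -3.757
5 4 -19.582 8.216
6 4 64.094 -11.468
7 4 -92.002 25.198

(exact arithmetic carried between steps; '≈' marks a value shown rounded to 6 d.p. or computed from one; I and e_prev carry over from the previous line; the table rounds u and y to 3 d.p., halves away from zero)
n=0: y=0, sp=1, e=sp−y=1; I=1, D=e−e_prev=1; u=3/4·1+3/4·1+2·1=3.5; next y=-4/5·0+1/4·3.5=0.875
n=1: y=0.875, sp=1, e=sp−y=0.125; I=1.125, D=e−e_prev=-0.875; u=3/4·0.125+3/4·1.125+2·(-0.875)=-0.8125; next y=-4/5·0.875+1/4·(-0.8125)=-0.903125
n=2: y=-0.903125, sp=1, e=sp−y=1.903125; I=3.028125, D=e−e_prev=1.778125; u=3/4·1.903125+3/4·3.028125+2·1.778125≈7.254688; next y=-4/5·(-0.903125)+1/4·7.254688≈2.536172
n=3: y≈2.536172, sp=1, e=sp−y≈-1.536172; I≈1.491953, D=e−e_prev≈-3.439297; u=3/4·(-1.536172)+3/4·1.491953+2·(-3.439297)≈-6.911758; next y=-4/5·2.536172+1/4·(-6.911758)≈-3.756877
n=4: y≈-3.756877, sp=1, e=sp−y≈4.756877; I≈6.248830, D=e−e_prev≈6.293049; u=3/4·4.756877+3/4·6.248830+2·6.293049≈20.840378; next y=-4/5·(-3.756877)+1/4·20.840378≈8.215596
n=5: y≈8.215596, sp=4, e=sp−y≈-4.215596; I≈2.033234, D=e−e_prev≈-8.972473; u=3/4·(-4.215596)+3/4·2.033234+2·(-8.972473)≈-19.581718; next y=-4/5·8.215596+1/4·(-19.581718)≈-11.467906
n=6: y≈-11.467906, sp=4, e=sp−y≈15.467906; I≈17.501140, D=e−e_prev≈19.683502; u=3/4·15.467906+3/4·17.501140+2·19.683502≈64.093789; next y=-4/5·(-11.467906)+1/4·64.093789≈25.197772
n=7: y≈25.197772, sp=4, e=sp−y≈-21.197772; I≈-3.696632, D=e−e_prev≈-36.665679; u=3/4·(-21.197772)+3/4·(-3.696632)+2·(-36.665679)≈-92.002160; next y=-4/5·25.197772+1/4·(-92.002160)≈-43.158758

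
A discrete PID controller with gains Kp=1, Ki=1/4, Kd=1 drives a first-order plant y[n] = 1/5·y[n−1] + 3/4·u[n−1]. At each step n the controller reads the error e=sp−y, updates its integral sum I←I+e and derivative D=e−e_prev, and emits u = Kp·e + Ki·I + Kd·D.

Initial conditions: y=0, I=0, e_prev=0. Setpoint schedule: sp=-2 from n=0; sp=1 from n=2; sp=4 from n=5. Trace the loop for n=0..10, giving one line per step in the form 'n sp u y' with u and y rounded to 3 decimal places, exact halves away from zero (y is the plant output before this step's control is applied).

(exact arithmetic carried between steps; '≈' marks a value shown rounded to 6 d.p. or computed from one; I and e_prev carry over from the previous line; the table rounds u and y to 3 d.p., halves away from zero)
n=0: y=0, sp=-2, e=sp−y=-2; I=-2, D=e−e_prev=-2; u=1·(-2)+1/4·(-2)+1·(-2)=-4.5; next y=1/5·0+3/4·(-4.5)=-3.375
n=1: y=-3.375, sp=-2, e=sp−y=1.375; I=-0.625, D=e−e_prev=3.375; u=1·1.375+1/4·(-0.625)+1·3.375=4.59375; next y=1/5·(-3.375)+3/4·4.59375≈2.770313
n=2: y≈2.770313, sp=1, e=sp−y≈-1.770313; I≈-2.395313, D=e−e_prev≈-3.145313; u=1·(-1.770313)+1/4·(-2.395313)+1·(-3.145313)≈-5.514453; next y=1/5·2.770313+3/4·(-5.514453)≈-3.581777
n=3: y≈-3.581777, sp=1, e=sp−y≈4.581777; I≈2.186465, D=e−e_prev≈6.352090; u=1·4.581777+1/4·2.186465+1·6.352090≈11.480483; next y=1/5·(-3.581777)+3/4·11.480483≈7.894007
n=4: y≈7.894007, sp=1, e=sp−y≈-6.894007; I≈-4.707542, D=e−e_prev≈-11.475784; u=1·(-6.894007)+1/4·(-4.707542)+1·(-11.475784)≈-19.546677; next y=1/5·7.894007+3/4·(-19.546677)≈-13.081206
n=5: y≈-13.081206, sp=4, e=sp−y≈17.081206; I≈12.373664, D=e−e_prev≈23.975213; u=1·17.081206+1/4·12.373664+1·23.975213≈44.149836; next y=1/5·(-13.081206)+3/4·44.149836≈30.496136
n=6: y≈30.496136, sp=4, e=sp−y≈-26.496136; I≈-14.122471, D=e−e_prev≈-43.577342; u=1·(-26.496136)+1/4·(-14.122471)+1·(-43.577342)≈-73.604096; next y=1/5·30.496136+3/4·(-73.604096)≈-49.103845
n=7: y≈-49.103845, sp=4, e=sp−y≈53.103845; I≈38.981373, D=e−e_prev≈79.599980; u=1·53.103845+1/4·38.981373+1·79.599980≈142.449168; next y=1/5·(-49.103845)+3/4·142.449168≈97.016107
n=8: y≈97.016107, sp=4, e=sp−y≈-93.016107; I≈-54.034734, D=e−e_prev≈-146.119952; u=1·(-93.016107)+1/4·(-54.034734)+1·(-146.119952)≈-252.644742; next y=1/5·97.016107+3/4·(-252.644742)≈-170.080335
n=9: y≈-170.080335, sp=4, e=sp−y≈174.080335; I≈120.045601, D=e−e_prev≈267.096442; u=1·174.080335+1/4·120.045601+1·267.096442≈471.188178; next y=1/5·(-170.080335)+3/4·471.188178≈319.375066
n=10: y≈319.375066, sp=4, e=sp−y≈-315.375066; I≈-195.329465, D=e−e_prev≈-489.455401; u=1·(-315.375066)+1/4·(-195.329465)+1·(-489.455401)≈-853.662834; next y=1/5·319.375066+3/4·(-853.662834)≈-576.372112

0 -2 -4.500 0.000
1 -2 4.594 -3.375
2 1 -5.514 2.770
3 1 11.480 -3.582
4 1 -19.547 7.894
5 4 44.150 -13.081
6 4 -73.604 30.496
7 4 142.449 -49.104
8 4 -252.645 97.016
9 4 471.188 -170.080
10 4 -853.663 319.375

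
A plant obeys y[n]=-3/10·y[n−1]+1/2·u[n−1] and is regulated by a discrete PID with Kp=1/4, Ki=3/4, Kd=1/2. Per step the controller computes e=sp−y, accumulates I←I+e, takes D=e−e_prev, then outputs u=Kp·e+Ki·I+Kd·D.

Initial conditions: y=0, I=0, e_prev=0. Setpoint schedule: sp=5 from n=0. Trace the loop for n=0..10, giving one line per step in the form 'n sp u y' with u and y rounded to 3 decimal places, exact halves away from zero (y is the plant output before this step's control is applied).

0 5 7.500 0.000
1 5 3.125 3.750
2 5 10.906 0.438
3 5 5.345 5.322
4 5 13.915 1.076
5 5 6.397 6.635
6 5 16.090 1.208
7 5 6.509 7.683
8 5 17.833 0.950
9 5 5.982 8.632
10 5 19.445 0.401

(exact arithmetic carried between steps; '≈' marks a value shown rounded to 6 d.p. or computed from one; I and e_prev carry over from the previous line; the table rounds u and y to 3 d.p., halves away from zero)
n=0: y=0, sp=5, e=sp−y=5; I=5, D=e−e_prev=5; u=1/4·5+3/4·5+1/2·5=7.5; next y=-3/10·0+1/2·7.5=3.75
n=1: y=3.75, sp=5, e=sp−y=1.25; I=6.25, D=e−e_prev=-3.75; u=1/4·1.25+3/4·6.25+1/2·(-3.75)=3.125; next y=-3/10·3.75+1/2·3.125=0.4375
n=2: y=0.4375, sp=5, e=sp−y=4.5625; I=10.8125, D=e−e_prev=3.3125; u=1/4·4.5625+3/4·10.8125+1/2·3.3125=10.90625; next y=-3/10·0.4375+1/2·10.90625=5.321875
n=3: y=5.321875, sp=5, e=sp−y=-0.321875; I=10.490625, D=e−e_prev=-4.884375; u=1/4·(-0.321875)+3/4·10.490625+1/2·(-4.884375)≈5.345313; next y=-3/10·5.321875+1/2·5.345313≈1.076094
n=4: y≈1.076094, sp=5, e=sp−y≈3.923906; I≈14.414531, D=e−e_prev≈4.245781; u=1/4·3.923906+3/4·14.414531+1/2·4.245781≈13.914766; next y=-3/10·1.076094+1/2·13.914766≈6.634555
n=5: y≈6.634555, sp=5, e=sp−y≈-1.634555; I≈12.779977, D=e−e_prev≈-5.558461; u=1/4·(-1.634555)+3/4·12.779977+1/2·(-5.558461)≈6.397113; next y=-3/10·6.634555+1/2·6.397113≈1.208190
n=6: y≈1.208190, sp=5, e=sp−y≈3.791810; I≈16.571786, D=e−e_prev≈5.426364; u=1/4·3.791810+3/4·16.571786+1/2·5.426364≈16.089974; next y=-3/10·1.208190+1/2·16.089974≈7.682530
n=7: y≈7.682530, sp=5, e=sp−y≈-2.682530; I≈13.889256, D=e−e_prev≈-6.474340; u=1/4·(-2.682530)+3/4·13.889256+1/2·(-6.474340)≈6.509140; next y=-3/10·7.682530+1/2·6.509140≈0.949811
n=8: y≈0.949811, sp=5, e=sp−y≈4.050189; I≈17.939445, D=e−e_prev≈6.732719; u=1/4·4.050189+3/4·17.939445+1/2·6.732719≈17.833491; next y=-3/10·0.949811+1/2·17.833491≈8.631802
n=9: y≈8.631802, sp=5, e=sp−y≈-3.631802; I≈14.307643, D=e−e_prev≈-7.681991; u=1/4·(-3.631802)+3/4·14.307643+1/2·(-7.681991)≈5.981786; next y=-3/10·8.631802+1/2·5.981786≈0.401352
n=10: y≈0.401352, sp=5, e=sp−y≈4.598648; I≈18.906291, D=e−e_prev≈8.230450; u=1/4·4.598648+3/4·18.906291+1/2·8.230450≈19.444605; next y=-3/10·0.401352+1/2·19.444605≈9.601897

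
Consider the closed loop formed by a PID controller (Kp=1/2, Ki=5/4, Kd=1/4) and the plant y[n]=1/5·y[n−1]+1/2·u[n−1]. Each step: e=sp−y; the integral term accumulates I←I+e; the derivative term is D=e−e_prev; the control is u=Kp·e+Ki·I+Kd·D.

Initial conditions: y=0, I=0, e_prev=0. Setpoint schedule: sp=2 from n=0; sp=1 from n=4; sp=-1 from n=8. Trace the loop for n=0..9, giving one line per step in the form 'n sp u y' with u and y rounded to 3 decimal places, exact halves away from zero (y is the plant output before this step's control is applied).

0 2 4.000 0.000
1 2 2.000 2.000
2 2 3.700 1.400
3 2 2.840 2.130
4 1 1.428 1.846
5 1 2.075 1.083
6 1 1.438 1.254
7 1 1.732 0.970
8 -1 -2.482 1.060
9 -1 -0.357 -1.029

(exact arithmetic carried between steps; '≈' marks a value shown rounded to 6 d.p. or computed from one; I and e_prev carry over from the previous line; the table rounds u and y to 3 d.p., halves away from zero)
n=0: y=0, sp=2, e=sp−y=2; I=2, D=e−e_prev=2; u=1/2·2+5/4·2+1/4·2=4; next y=1/5·0+1/2·4=2
n=1: y=2, sp=2, e=sp−y=0; I=2, D=e−e_prev=-2; u=1/2·0+5/4·2+1/4·(-2)=2; next y=1/5·2+1/2·2=1.4
n=2: y=1.4, sp=2, e=sp−y=0.6; I=2.6, D=e−e_prev=0.6; u=1/2·0.6+5/4·2.6+1/4·0.6=3.7; next y=1/5·1.4+1/2·3.7=2.13
n=3: y=2.13, sp=2, e=sp−y=-0.13; I=2.47, D=e−e_prev=-0.73; u=1/2·(-0.13)+5/4·2.47+1/4·(-0.73)=2.84; next y=1/5·2.13+1/2·2.84=1.846
n=4: y=1.846, sp=1, e=sp−y=-0.846; I=1.624, D=e−e_prev=-0.716; u=1/2·(-0.846)+5/4·1.624+1/4·(-0.716)=1.428; next y=1/5·1.846+1/2·1.428=1.0832
n=5: y=1.0832, sp=1, e=sp−y=-0.0832; I=1.5408, D=e−e_prev=0.7628; u=1/2·(-0.0832)+5/4·1.5408+1/4·0.7628=2.0751; next y=1/5·1.0832+1/2·2.0751=1.25419
n=6: y=1.25419, sp=1, e=sp−y=-0.25419; I=1.28661, D=e−e_prev=-0.17099; u=1/2·(-0.25419)+5/4·1.28661+1/4·(-0.17099)=1.43842; next y=1/5·1.25419+1/2·1.43842=0.970048
n=7: y=0.970048, sp=1, e=sp−y=0.029952; I=1.316562, D=e−e_prev=0.284142; u=1/2·0.029952+5/4·1.316562+1/4·0.284142=1.731714; next y=1/5·0.970048+1/2·1.731714≈1.059867
n=8: y≈1.059867, sp=-1, e=sp−y≈-2.059867; I≈-0.743305, D=e−e_prev≈-2.089819; u=1/2·(-2.059867)+5/4·(-0.743305)+1/4·(-2.089819)≈-2.481519; next y=1/5·1.059867+1/2·(-2.481519)≈-1.028786
n=9: y≈-1.028786, sp=-1, e=sp−y≈0.028786; I≈-0.714519, D=e−e_prev≈2.088653; u=1/2·0.028786+5/4·(-0.714519)+1/4·2.088653≈-0.356592; next y=1/5·(-1.028786)+1/2·(-0.356592)≈-0.384053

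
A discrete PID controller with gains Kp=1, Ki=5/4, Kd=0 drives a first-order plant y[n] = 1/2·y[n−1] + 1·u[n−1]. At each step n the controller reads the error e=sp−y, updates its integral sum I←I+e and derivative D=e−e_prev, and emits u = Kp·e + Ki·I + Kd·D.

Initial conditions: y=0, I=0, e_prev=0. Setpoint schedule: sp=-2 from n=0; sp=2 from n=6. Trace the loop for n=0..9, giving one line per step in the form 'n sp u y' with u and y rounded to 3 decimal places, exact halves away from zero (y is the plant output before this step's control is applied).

(exact arithmetic carried between steps; '≈' marks a value shown rounded to 6 d.p. or computed from one; I and e_prev carry over from the previous line; the table rounds u and y to 3 d.p., halves away from zero)
n=0: y=0, sp=-2, e=sp−y=-2; I=-2, D=e−e_prev=-2; u=1·(-2)+5/4·(-2)+0·(-2)=-4.5; next y=1/2·0+1·(-4.5)=-4.5
n=1: y=-4.5, sp=-2, e=sp−y=2.5; I=0.5, D=e−e_prev=4.5; u=1·2.5+5/4·0.5+0·4.5=3.125; next y=1/2·(-4.5)+1·3.125=0.875
n=2: y=0.875, sp=-2, e=sp−y=-2.875; I=-2.375, D=e−e_prev=-5.375; u=1·(-2.875)+5/4·(-2.375)+0·(-5.375)=-5.84375; next y=1/2·0.875+1·(-5.84375)=-5.40625
n=3: y=-5.40625, sp=-2, e=sp−y=3.40625; I=1.03125, D=e−e_prev=6.28125; u=1·3.40625+5/4·1.03125+0·6.28125≈4.695313; next y=1/2·(-5.40625)+1·4.695313≈1.992188
n=4: y≈1.992188, sp=-2, e=sp−y≈-3.992188; I≈-2.960938, D=e−e_prev≈-7.398438; u=1·(-3.992188)+5/4·(-2.960938)+0·(-7.398438)≈-7.693359; next y=1/2·1.992188+1·(-7.693359)≈-6.697266
n=5: y≈-6.697266, sp=-2, e=sp−y≈4.697266; I≈1.736328, D=e−e_prev≈8.689453; u=1·4.697266+5/4·1.736328+0·8.689453≈6.867676; next y=1/2·(-6.697266)+1·6.867676≈3.519043
n=6: y≈3.519043, sp=2, e=sp−y≈-1.519043; I≈0.217285, D=e−e_prev≈-6.216309; u=1·(-1.519043)+5/4·0.217285+0·(-6.216309)≈-1.247437; next y=1/2·3.519043+1·(-1.247437)≈0.512085
n=7: y≈0.512085, sp=2, e=sp−y≈1.487915; I≈1.705200, D=e−e_prev≈3.006958; u=1·1.487915+5/4·1.705200+0·3.006958≈3.619415; next y=1/2·0.512085+1·3.619415≈3.875458
n=8: y≈3.875458, sp=2, e=sp−y≈-1.875458; I≈-0.170258, D=e−e_prev≈-3.363373; u=1·(-1.875458)+5/4·(-0.170258)+0·(-3.363373)≈-2.088280; next y=1/2·3.875458+1·(-2.088280)≈-0.150551
n=9: y≈-0.150551, sp=2, e=sp−y≈2.150551; I≈1.980293, D=e−e_prev≈4.026009; u=1·2.150551+5/4·1.980293+0·4.026009≈4.625917; next y=1/2·(-0.150551)+1·4.625917≈4.550642

0 -2 -4.500 0.000
1 -2 3.125 -4.500
2 -2 -5.844 0.875
3 -2 4.695 -5.406
4 -2 -7.693 1.992
5 -2 6.868 -6.697
6 2 -1.247 3.519
7 2 3.619 0.512
8 2 -2.088 3.875
9 2 4.626 -0.151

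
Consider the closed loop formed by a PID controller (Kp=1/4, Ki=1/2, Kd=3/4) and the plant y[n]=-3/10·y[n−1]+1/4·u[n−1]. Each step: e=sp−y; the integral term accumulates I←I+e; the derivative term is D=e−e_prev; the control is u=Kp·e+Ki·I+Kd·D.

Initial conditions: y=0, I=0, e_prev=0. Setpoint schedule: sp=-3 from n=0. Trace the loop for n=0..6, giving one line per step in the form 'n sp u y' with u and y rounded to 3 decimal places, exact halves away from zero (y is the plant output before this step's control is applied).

0 -3 -4.500 0.000
1 -3 -2.063 -1.125
2 -3 -5.264 -0.178
3 -3 -4.338 -1.263
4 -3 -6.855 -0.706
5 -3 -6.390 -1.502
6 -3 -8.269 -1.147

(exact arithmetic carried between steps; '≈' marks a value shown rounded to 6 d.p. or computed from one; I and e_prev carry over from the previous line; the table rounds u and y to 3 d.p., halves away from zero)
n=0: y=0, sp=-3, e=sp−y=-3; I=-3, D=e−e_prev=-3; u=1/4·(-3)+1/2·(-3)+3/4·(-3)=-4.5; next y=-3/10·0+1/4·(-4.5)=-1.125
n=1: y=-1.125, sp=-3, e=sp−y=-1.875; I=-4.875, D=e−e_prev=1.125; u=1/4·(-1.875)+1/2·(-4.875)+3/4·1.125=-2.0625; next y=-3/10·(-1.125)+1/4·(-2.0625)=-0.178125
n=2: y=-0.178125, sp=-3, e=sp−y=-2.821875; I=-7.696875, D=e−e_prev=-0.946875; u=1/4·(-2.821875)+1/2·(-7.696875)+3/4·(-0.946875)≈-5.264063; next y=-3/10·(-0.178125)+1/4·(-5.264063)≈-1.262578
n=3: y≈-1.262578, sp=-3, e=sp−y≈-1.737422; I≈-9.434297, D=e−e_prev≈1.084453; u=1/4·(-1.737422)+1/2·(-9.434297)+3/4·1.084453≈-4.338164; next y=-3/10·(-1.262578)+1/4·(-4.338164)≈-0.705768
n=4: y≈-0.705768, sp=-3, e=sp−y≈-2.294232; I≈-11.728529, D=e−e_prev≈-0.556811; u=1/4·(-2.294232)+1/2·(-11.728529)+3/4·(-0.556811)≈-6.855431; next y=-3/10·(-0.705768)+1/4·(-6.855431)≈-1.502127
n=5: y≈-1.502127, sp=-3, e=sp−y≈-1.497873; I≈-13.226402, D=e−e_prev≈0.796360; u=1/4·(-1.497873)+1/2·(-13.226402)+3/4·0.796360≈-6.390399; next y=-3/10·(-1.502127)+1/4·(-6.390399)≈-1.146962
n=6: y≈-1.146962, sp=-3, e=sp−y≈-1.853038; I≈-15.079440, D=e−e_prev≈-0.355166; u=1/4·(-1.853038)+1/2·(-15.079440)+3/4·(-0.355166)≈-8.269354; next y=-3/10·(-1.146962)+1/4·(-8.269354)≈-1.723250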